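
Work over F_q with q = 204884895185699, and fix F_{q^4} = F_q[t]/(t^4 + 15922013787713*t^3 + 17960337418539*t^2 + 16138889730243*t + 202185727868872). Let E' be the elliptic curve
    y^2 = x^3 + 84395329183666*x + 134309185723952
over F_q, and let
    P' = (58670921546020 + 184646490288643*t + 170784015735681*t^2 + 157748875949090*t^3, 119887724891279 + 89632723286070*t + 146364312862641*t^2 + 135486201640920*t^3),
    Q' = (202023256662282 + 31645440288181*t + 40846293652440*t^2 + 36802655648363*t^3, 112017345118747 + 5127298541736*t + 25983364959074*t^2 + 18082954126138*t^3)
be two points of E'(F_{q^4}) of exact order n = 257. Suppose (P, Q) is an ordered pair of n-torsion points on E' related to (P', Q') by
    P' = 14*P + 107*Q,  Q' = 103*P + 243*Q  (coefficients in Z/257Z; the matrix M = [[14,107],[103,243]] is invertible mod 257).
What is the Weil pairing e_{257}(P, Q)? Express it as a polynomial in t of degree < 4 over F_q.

200932666003290 + 35925060004298*t + 129862834817483*t^2 + 148184582602190*t^3

e_{257} is bilinear + alternating on E[257], so e_{257}(14*P + 107*Q, 103*P + 243*Q) = e_{257}(P,Q)^(14*243-107*103).
Hence e(P,Q) = e(P',Q')^{209} where 209 = 91^{-1} mod 257.
Double-and-add over 100000001: 9-1 doublings, 2-1 additions; each step l_{T,T}/v_{2T} or l_{T,P'}/v at Q'+S for random S.
Miller gives e_{257}(P',Q') = 48087455869316 + 83710498143064*t + 50641871755358*t^2 + 89712870095693*t^3 in F_{204884895185699^4}.
Thus e_{257}(P,Q) = 200932666003290 + 35925060004298*t + 129862834817483*t^2 + 148184582602190*t^3.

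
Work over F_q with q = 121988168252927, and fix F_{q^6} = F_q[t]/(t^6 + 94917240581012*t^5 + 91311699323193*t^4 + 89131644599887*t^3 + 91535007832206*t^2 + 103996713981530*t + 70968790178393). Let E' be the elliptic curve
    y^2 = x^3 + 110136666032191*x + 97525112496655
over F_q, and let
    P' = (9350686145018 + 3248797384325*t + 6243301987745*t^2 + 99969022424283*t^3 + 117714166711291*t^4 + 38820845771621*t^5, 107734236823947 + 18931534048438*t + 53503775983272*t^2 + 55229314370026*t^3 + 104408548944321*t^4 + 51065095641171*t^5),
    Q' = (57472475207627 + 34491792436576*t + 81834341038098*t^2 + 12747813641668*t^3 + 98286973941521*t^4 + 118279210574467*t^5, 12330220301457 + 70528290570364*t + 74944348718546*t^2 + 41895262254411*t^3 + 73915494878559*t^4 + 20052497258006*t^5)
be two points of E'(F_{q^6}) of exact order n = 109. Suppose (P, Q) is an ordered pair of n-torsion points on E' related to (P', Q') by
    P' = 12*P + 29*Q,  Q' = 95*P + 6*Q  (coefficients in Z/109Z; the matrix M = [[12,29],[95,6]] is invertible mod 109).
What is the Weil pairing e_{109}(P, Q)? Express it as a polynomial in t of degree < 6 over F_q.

93469517981866 + 51698580170628*t + 64120618858201*t^2 + 112937557632973*t^3 + 76851901962938*t^4 + 2599198451116*t^5

Alternating bilinearity on E[109] (values in mu_{109} in F_{121988168252927^6}) gives e(P',Q') = e(P,Q)^det(M).
Inverting 42 mod 109: 13. Thus e_{109}(P,Q) = e(P',Q')^{13}.
Run Miller on y^2=x^3+110136666032191*x+97525112496655 over F_{121988168252927}: ladder 1101101 (7 bits); e = f_P(D_Q)/f_Q(D_P).
The quotient is 118986356841278 + 67834943521596*t + 49259285537906*t^2 + 92192396435762*t^3 + 121757077816166*t^4 + 119961118651768*t^5.
Thus e_{109}(P,Q) = 93469517981866 + 51698580170628*t + 64120618858201*t^2 + 112937557632973*t^3 + 76851901962938*t^4 + 2599198451116*t^5.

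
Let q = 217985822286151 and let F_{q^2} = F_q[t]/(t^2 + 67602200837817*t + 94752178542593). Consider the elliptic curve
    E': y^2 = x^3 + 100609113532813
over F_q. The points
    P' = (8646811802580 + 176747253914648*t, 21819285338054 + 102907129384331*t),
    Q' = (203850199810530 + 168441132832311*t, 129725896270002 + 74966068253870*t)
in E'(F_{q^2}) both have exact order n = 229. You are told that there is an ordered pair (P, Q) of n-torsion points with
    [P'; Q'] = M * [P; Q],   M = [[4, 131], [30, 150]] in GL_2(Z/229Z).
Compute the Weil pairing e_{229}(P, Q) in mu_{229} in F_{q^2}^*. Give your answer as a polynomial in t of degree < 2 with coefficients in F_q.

Alternating bilinearity on E[229] (values in mu_{229} in F_{217985822286151^2}) gives e(P',Q') = e(P,Q)^det(M).
det(M) mod 229 = 105; its inverse in (Z/229)^* is 24 (check: 105*24 mod 229 = 1).
Build f_{229,P'} and f_{229,Q'} via the 8-bit ladder of 229=11100101_2; evaluate at shifted divisors; quotient in F_{217985822286151^2}.
So e_{229}(P',Q') = 48339461428630 + 32373830377063*t.
Raise to 24: e(P,Q) = 127912255927902 + 186587626620050*t in mu_{229}.

127912255927902 + 186587626620050*t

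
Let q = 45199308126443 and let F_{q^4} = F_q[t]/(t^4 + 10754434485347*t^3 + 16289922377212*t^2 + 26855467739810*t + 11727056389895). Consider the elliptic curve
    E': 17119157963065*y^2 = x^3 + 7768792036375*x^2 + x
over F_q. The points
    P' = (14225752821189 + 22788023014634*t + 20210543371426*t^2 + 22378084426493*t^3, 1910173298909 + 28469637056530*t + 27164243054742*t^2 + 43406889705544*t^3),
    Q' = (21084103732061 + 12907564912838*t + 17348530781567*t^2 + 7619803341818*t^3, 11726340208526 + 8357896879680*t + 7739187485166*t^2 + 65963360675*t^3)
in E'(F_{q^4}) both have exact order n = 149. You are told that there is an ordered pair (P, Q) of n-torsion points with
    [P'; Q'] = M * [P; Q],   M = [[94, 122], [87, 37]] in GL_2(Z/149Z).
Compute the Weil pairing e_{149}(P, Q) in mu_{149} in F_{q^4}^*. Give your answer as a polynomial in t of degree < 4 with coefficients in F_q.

34496701128494 + 42982941535805*t + 17371737011298*t^2 + 29013478507190*t^3

e_{149} is bilinear + alternating on E[149], so e_{149}(94*P + 122*Q, 87*P + 37*Q) = e_{149}(P,Q)^(94*37-122*87).
94*37 - 122*87 = -7136; reduced mod 149: det = 16, inverse 28.
Undo Montgomery via alpha=14869374999807, beta=1479770423281: (a',b')=(37846654001978,8559381280117) over F_{45199308126443}.
n = 149 = (10010101)_2 (8 bits, wt 4); accumulate f_{149,P'}(Q'+S)/f_{149,P'}(S) along the 7-step ladder.
Result: e(P',Q') = 44331298780900 + 29456003232921*t + 8158404115521*t^2 + 34000240335397*t^3.
(44331298780900 + 29456003232921*t + 8158404115521*t^2 + 34000240335397*t^3)^{28} mod (45199308126443,f) = 34496701128494 + 42982941535805*t + 17371737011298*t^2 + 29013478507190*t^3.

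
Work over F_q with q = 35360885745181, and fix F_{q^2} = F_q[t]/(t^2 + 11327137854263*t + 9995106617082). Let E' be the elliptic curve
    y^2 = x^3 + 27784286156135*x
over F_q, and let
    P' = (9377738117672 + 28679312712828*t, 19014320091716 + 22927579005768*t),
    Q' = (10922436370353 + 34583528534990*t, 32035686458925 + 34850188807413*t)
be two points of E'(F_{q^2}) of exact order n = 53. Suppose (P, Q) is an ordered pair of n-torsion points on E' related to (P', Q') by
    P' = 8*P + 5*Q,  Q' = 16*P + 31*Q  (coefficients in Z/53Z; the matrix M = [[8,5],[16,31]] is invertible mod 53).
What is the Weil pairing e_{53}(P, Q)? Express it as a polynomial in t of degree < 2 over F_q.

Since e_{53}(P,P)=e_{53}(Q,Q)=1 and e_{53}(Q,P)=e_{53}(P,Q)^{-1}, expanding e_{53}(8*P + 5*Q,16*P + 31*Q) leaves e(P,Q)^det(M).
det M = 8*31 - 5*16 = 168 = 9 (mod 53); 9^{-1} = 6 (mod 53).
Miller loop for e_{53} over F_{35360885745181^2}: bits of 53 = 110101; 5 double steps + 3 add steps, l/v at each.
Miller gives e_{53}(P',Q') = 4524567187081 + 7685887213618*t in F_{35360885745181^2}.
(4524567187081 + 7685887213618*t)^{6} mod (35360885745181,f) = 34855994351265 + 9778956451493*t.

34855994351265 + 9778956451493*t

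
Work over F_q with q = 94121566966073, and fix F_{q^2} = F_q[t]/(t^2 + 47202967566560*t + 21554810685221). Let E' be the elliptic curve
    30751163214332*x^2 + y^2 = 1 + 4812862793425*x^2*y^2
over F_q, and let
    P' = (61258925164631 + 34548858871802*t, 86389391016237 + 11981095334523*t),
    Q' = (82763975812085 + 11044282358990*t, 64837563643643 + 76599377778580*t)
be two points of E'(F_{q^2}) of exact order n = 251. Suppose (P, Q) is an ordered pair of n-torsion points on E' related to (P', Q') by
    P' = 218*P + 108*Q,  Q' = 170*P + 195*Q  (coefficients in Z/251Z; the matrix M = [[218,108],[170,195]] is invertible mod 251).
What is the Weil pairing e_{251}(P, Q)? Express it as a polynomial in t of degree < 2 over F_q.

e_{251}(aP+bQ,cP+dQ) = e_{251}(P,Q)^(ad-bc); with (a,b,c,d)=(218,108,170,195) this gives the det-251 law.
Inverting 54 mod 251: 172. Thus e_{251}(P,Q) = e(P',Q')^{172}.
Map (x,y)_Ed via u=(1+y)/(1-y), v=(1+y)/((1-y)x) to Montgomery A=57104851267663,B=65924966525449; then to (a',b')=(17536352715455,20606623853392).
Run Miller on y^2=x^3+17536352715455*x+20606623853392 over F_{94121566966073}: ladder 11111011 (8 bits); e = f_P(D_Q)/f_Q(D_P).
Result: e(P',Q') = 27267871139548 + 9845028322176*t.
(27267871139548 + 9845028322176*t)^{172} mod (94121566966073,f) = 50877060374610 + 76452067291718*t.

50877060374610 + 76452067291718*t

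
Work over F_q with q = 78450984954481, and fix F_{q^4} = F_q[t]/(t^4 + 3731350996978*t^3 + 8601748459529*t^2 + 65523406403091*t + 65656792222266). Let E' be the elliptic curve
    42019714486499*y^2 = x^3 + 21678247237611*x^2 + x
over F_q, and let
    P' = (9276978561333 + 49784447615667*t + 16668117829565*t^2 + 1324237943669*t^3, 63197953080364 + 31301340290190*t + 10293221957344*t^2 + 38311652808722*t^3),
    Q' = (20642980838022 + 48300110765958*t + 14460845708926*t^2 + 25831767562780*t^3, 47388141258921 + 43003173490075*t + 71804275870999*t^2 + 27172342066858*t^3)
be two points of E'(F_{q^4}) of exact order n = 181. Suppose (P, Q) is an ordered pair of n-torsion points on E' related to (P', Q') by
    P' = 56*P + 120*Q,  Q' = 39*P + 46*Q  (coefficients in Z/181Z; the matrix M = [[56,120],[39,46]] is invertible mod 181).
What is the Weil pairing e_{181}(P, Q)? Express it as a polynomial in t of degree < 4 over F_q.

Under M = [[56,120],[39,46]] in GL_2(Z/181), e_{181}(P',Q') = e_{181}(P,Q)^(56*46-120*39 mod 181).
So e_{181}(P,Q) = e_{181}(P',Q')^{8}, since 68*8 = 1 mod 181.
Undo Montgomery via alpha=32296585400155, beta=16969536652856: (a',b')=(0,37119277427516) over F_{78450984954481}.
8-bit Miller (10110101) on E'/F_{78450984954481} with a'=0, b'=37119277427516: accumulate tangent/chord ratios at Q'+S and P'+S'.
Result: e(P',Q') = 14931517933287 + 60440200892508*t + 63135059621530*t^2 + 62218659866393*t^3.
(14931517933287 + 60440200892508*t + 63135059621530*t^2 + 62218659866393*t^3)^{8} mod (78450984954481,f) = 59754100770559 + 46165990893617*t + 3474537288069*t^2 + 62007553921680*t^3.

59754100770559 + 46165990893617*t + 3474537288069*t^2 + 62007553921680*t^3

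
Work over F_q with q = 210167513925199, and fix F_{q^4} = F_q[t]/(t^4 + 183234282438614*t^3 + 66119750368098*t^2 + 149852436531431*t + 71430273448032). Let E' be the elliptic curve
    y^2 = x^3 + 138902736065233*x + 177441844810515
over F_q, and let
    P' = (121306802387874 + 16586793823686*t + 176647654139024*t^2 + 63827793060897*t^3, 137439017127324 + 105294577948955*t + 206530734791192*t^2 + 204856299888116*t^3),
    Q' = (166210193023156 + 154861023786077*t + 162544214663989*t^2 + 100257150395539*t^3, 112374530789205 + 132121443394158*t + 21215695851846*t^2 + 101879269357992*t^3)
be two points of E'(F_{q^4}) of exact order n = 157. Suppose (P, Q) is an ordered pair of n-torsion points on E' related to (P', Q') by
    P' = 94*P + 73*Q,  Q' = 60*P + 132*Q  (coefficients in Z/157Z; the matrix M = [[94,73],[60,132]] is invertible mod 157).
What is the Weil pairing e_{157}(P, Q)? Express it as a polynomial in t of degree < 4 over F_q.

e_{157}(aP+bQ,cP+dQ) = e_{157}(P,Q)^(ad-bc); with (a,b,c,d)=(94,73,60,132) this gives the det-157 law.
Hence e(P,Q) = e(P',Q')^{15} where 15 = 21^{-1} mod 157.
Run Miller on y^2=x^3+138902736065233*x+177441844810515 over F_{210167513925199}: ladder 10011101 (8 bits); e = f_P(D_Q)/f_Q(D_P).
Result: e(P',Q') = 208881891499856 + 107525479196803*t + 44945443470960*t^2 + 29131090981916*t^3.
Finally e_{157}(P,Q) = 186235224964685 + 33014042384171*t + 53008200270962*t^2 + 28200792264753*t^3.

186235224964685 + 33014042384171*t + 53008200270962*t^2 + 28200792264753*t^3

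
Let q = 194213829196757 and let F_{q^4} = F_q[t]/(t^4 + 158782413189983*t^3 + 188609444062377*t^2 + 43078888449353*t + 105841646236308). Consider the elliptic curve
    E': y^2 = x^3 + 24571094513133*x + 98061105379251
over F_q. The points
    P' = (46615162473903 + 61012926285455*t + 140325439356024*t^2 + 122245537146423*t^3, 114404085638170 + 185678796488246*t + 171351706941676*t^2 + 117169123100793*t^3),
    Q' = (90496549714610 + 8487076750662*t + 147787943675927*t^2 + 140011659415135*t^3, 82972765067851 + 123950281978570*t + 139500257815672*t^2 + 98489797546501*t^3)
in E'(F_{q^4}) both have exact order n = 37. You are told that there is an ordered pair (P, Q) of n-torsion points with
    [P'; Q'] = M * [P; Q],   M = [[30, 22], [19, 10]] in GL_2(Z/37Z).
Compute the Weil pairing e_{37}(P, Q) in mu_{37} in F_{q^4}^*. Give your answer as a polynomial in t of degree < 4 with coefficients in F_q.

170682972560515 + 131199107019332*t + 79314468397877*t^2 + 26935183979148*t^3

Alternating bilinearity on E[37] (values in mu_{37} in F_{194213829196757^4}) gives e(P',Q') = e(P,Q)^det(M).
Hence e(P,Q) = e(P',Q')^{21} where 21 = 30^{-1} mod 37.
6-bit Miller (100101) on E'/F_{194213829196757} with a'=24571094513133, b'=98061105379251: accumulate tangent/chord ratios at Q'+S and P'+S'.
The quotient is 152315029766573 + 60588710171971*t + 110641729175714*t^2 + 91572476156205*t^3.
Finally e_{37}(P,Q) = 170682972560515 + 131199107019332*t + 79314468397877*t^2 + 26935183979148*t^3.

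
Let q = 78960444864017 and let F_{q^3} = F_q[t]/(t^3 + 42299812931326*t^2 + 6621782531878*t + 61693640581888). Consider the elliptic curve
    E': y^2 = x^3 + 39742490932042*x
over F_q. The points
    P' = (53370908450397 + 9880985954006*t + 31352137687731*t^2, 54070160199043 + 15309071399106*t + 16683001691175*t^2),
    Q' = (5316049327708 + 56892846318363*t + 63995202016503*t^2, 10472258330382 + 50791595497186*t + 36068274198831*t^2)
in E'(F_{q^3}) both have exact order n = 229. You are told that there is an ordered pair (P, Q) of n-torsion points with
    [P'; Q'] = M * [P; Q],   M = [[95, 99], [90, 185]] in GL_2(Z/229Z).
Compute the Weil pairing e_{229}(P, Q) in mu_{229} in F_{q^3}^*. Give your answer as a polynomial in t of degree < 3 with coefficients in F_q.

69398945116116 + 34142953112441*t + 14406213331550*t^2

Since e_{229}(P,P)=e_{229}(Q,Q)=1 and e_{229}(Q,P)=e_{229}(P,Q)^{-1}, expanding e_{229}(95*P + 99*Q,90*P + 185*Q) leaves e(P,Q)^det(M).
Inverting 192 mod 229: 99. Thus e_{229}(P,Q) = e(P',Q')^{99}.
n = 229 = (11100101)_2 (8 bits, wt 5); accumulate f_{229,P'}(Q'+S)/f_{229,P'}(S) along the 7-step ladder.
Miller gives e_{229}(P',Q') = 53916226609343 + 73324098011990*t + 65138027280316*t^2 in F_{78960444864017^3}.
(53916226609343 + 73324098011990*t + 65138027280316*t^2)^{99} mod (78960444864017,f) = 69398945116116 + 34142953112441*t + 14406213331550*t^2.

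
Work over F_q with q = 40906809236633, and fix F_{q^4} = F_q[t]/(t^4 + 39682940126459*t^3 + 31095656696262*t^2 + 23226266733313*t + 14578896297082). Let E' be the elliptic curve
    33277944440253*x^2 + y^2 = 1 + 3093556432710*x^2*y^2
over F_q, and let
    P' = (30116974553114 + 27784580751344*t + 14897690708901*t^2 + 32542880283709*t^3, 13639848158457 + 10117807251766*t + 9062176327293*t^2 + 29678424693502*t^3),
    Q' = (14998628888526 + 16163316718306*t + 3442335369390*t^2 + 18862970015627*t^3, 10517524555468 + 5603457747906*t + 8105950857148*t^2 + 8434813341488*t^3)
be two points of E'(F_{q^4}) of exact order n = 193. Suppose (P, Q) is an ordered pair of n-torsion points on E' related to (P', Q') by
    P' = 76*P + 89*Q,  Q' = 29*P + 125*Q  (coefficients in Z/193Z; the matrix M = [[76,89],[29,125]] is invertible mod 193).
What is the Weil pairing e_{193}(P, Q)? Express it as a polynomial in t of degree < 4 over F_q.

Alternating bilinearity on E[193] (values in mu_{193} in F_{40906809236633^4}) gives e(P',Q') = e(P,Q)^det(M).
76*125 - 89*29 = 6919; reduced mod 193: det = 164, inverse 173.
Map (x,y)_Ed via u=(1+y)/(1-y), v=(1+y)/((1-y)x) to Montgomery A=7186589204289,B=24492744108705; then to (a',b')=(11574198890071,34221326143005).
n = 193 = (11000001)_2 (8 bits, wt 3); accumulate f_{193,P'}(Q'+S)/f_{193,P'}(S) along the 7-step ladder.
So e_{193}(P',Q') = 24599104964009 + 38046481085025*t + 37053265902309*t^2 + 26086995915610*t^3.
Raise to 173: e(P,Q) = 28921648029849 + 475913305744*t + 25904754911533*t^2 + 12608810088782*t^3 in mu_{193}.

28921648029849 + 475913305744*t + 25904754911533*t^2 + 12608810088782*t^3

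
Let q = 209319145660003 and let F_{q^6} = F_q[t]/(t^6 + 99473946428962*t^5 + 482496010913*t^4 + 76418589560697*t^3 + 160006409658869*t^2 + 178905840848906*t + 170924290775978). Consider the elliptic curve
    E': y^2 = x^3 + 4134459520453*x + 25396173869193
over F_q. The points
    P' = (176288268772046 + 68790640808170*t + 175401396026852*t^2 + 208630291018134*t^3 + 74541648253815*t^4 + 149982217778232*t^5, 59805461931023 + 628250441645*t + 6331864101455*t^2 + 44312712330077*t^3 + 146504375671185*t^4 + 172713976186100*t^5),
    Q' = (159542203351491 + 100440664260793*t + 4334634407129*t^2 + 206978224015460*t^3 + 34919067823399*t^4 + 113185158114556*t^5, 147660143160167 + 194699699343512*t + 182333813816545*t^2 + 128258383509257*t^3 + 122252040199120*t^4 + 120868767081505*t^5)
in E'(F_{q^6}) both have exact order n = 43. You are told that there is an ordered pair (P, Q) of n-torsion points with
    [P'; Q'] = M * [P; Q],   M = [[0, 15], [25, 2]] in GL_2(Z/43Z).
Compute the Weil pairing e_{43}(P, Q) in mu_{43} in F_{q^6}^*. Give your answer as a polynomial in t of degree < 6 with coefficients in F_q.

178962148723946 + 79636094237280*t + 122857539422148*t^2 + 19220785226637*t^3 + 175365044385680*t^4 + 158278022330618*t^5

e_{43} is bilinear + alternating on E[43], so e_{43}(15*Q, 25*P + 2*Q) = e_{43}(P,Q)^(0*2-15*25).
So e_{43}(P,Q) = e_{43}(P',Q')^{18}, since 12*18 = 1 mod 43.
Run Miller on y^2=x^3+4134459520453*x+25396173869193 over F_{209319145660003}: ladder 101011 (6 bits); e = f_P(D_Q)/f_Q(D_P).
The quotient is 107816879957849 + 176611990460349*t + 185116932168090*t^2 + 30702172637898*t^3 + 45135702515413*t^4 + 48014368407691*t^5.
Finally e_{43}(P,Q) = 178962148723946 + 79636094237280*t + 122857539422148*t^2 + 19220785226637*t^3 + 175365044385680*t^4 + 158278022330618*t^5.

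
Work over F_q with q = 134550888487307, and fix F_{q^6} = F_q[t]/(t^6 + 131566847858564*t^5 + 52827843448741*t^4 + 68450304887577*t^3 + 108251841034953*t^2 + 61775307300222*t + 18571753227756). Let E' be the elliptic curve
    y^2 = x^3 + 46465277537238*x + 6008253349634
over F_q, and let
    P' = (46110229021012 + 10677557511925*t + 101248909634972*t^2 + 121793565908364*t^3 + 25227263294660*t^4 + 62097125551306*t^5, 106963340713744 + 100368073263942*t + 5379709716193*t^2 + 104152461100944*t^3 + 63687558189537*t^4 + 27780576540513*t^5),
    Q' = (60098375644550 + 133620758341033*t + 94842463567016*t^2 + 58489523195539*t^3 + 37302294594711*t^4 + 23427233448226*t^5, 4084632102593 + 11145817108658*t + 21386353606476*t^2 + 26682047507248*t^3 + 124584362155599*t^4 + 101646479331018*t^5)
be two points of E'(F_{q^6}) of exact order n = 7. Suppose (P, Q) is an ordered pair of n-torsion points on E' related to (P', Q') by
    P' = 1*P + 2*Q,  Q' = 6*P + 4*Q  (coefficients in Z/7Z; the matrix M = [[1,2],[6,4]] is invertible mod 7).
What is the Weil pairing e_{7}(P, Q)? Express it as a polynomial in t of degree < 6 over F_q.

13139219263764 + 84031431723169*t + 118277397870425*t^2 + 89693005313336*t^3 + 100492521481719*t^4 + 30649517118158*t^5

e_{7}(aP+bQ,cP+dQ) = e_{7}(P,Q)^(ad-bc); with (a,b,c,d)=(1,2,6,4) this gives the det-7 law.
So e_{7}(P,Q) = e_{7}(P',Q')^{6}, since 6*6 = 1 mod 7.
n = 7 = (111)_2 (3 bits, wt 3); accumulate f_{7,P'}(Q'+S)/f_{7,P'}(S) along the 2-step ladder.
f_P(D_Q)/f_Q(D_P) = 1024452930866 + 6758215735132*t + 20438529241123*t^2 + 109824921946536*t^3 + 61550868184866*t^4 + 76202638518763*t^5.
(1024452930866 + 6758215735132*t + 20438529241123*t^2 + 109824921946536*t^3 + 61550868184866*t^4 + 76202638518763*t^5)^{6} mod (134550888487307,f) = 13139219263764 + 84031431723169*t + 118277397870425*t^2 + 89693005313336*t^3 + 100492521481719*t^4 + 30649517118158*t^5.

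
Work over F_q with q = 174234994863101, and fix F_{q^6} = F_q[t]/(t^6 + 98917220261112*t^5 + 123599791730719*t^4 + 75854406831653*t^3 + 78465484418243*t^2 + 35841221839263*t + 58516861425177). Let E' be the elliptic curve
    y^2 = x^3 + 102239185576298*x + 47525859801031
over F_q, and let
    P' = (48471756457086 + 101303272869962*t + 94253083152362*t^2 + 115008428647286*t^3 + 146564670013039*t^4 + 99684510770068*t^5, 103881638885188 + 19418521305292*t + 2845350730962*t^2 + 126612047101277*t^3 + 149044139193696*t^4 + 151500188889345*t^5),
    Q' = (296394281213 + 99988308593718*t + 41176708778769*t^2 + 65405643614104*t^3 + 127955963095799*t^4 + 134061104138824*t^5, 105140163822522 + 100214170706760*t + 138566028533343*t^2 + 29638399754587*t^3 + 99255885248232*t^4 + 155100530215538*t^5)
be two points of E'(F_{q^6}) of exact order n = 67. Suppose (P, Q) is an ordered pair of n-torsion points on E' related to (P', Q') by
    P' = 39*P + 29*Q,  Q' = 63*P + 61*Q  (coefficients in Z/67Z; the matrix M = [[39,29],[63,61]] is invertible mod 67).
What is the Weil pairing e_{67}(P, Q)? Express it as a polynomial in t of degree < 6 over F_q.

144157631387969 + 166771974865168*t + 23273526139679*t^2 + 53271385485470*t^3 + 944841454539*t^4 + 33275264897837*t^5

Alternating bilinearity on E[67] (values in mu_{67} in F_{174234994863101^6}) gives e(P',Q') = e(P,Q)^det(M).
Inverting 16 mod 67: 21. Thus e_{67}(P,Q) = e(P',Q')^{21}.
Run Miller on y^2=x^3+102239185576298*x+47525859801031 over F_{174234994863101}: ladder 1000011 (7 bits); e = f_P(D_Q)/f_Q(D_P).
The quotient is 74517139345001 + 108389686482140*t + 79260629516957*t^2 + 136254137776761*t^3 + 126877756624513*t^4 + 171814627725136*t^5.
Raise to 21: e(P,Q) = 144157631387969 + 166771974865168*t + 23273526139679*t^2 + 53271385485470*t^3 + 944841454539*t^4 + 33275264897837*t^5 in mu_{67}.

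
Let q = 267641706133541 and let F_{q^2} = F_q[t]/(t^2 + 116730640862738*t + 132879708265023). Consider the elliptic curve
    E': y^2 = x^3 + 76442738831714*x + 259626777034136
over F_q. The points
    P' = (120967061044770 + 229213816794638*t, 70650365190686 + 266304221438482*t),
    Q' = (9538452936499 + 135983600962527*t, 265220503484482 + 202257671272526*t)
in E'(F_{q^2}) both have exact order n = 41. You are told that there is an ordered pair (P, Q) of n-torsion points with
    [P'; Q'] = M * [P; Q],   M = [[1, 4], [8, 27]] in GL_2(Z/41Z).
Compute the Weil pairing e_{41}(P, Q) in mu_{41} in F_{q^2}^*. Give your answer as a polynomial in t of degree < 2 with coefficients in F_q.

e_{41}(aP+bQ,cP+dQ) = e_{41}(P,Q)^(ad-bc); with (a,b,c,d)=(1,4,8,27) this gives the det-41 law.
Inverting 36 mod 41: 8. Thus e_{41}(P,Q) = e(P',Q')^{8}.
Miller loop for e_{41} over F_{267641706133541^2}: bits of 41 = 101001; 5 double steps + 2 add steps, l/v at each.
So e_{41}(P',Q') = 168477662851049 + 152201567323305*t.
Hence e(P,Q) = 184209261409565 + 71408243395219*t in F_{267641706133541^2}^*.

184209261409565 + 71408243395219*t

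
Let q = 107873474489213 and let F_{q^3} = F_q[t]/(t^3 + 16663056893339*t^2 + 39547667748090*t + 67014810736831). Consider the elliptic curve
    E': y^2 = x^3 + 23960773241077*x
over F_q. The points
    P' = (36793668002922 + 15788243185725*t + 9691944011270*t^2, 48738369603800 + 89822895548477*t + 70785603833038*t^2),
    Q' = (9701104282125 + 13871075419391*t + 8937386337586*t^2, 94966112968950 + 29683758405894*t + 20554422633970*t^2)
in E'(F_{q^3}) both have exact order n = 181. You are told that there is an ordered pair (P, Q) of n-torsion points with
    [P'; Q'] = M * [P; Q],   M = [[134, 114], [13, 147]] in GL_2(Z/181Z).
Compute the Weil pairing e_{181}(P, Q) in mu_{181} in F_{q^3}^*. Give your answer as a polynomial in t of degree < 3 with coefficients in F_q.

82312027084602 + 61662037584852*t + 60809619542372*t^2

Alternating bilinearity on E[181] (values in mu_{181} in F_{107873474489213^3}) gives e(P',Q') = e(P,Q)^det(M).
So e_{181}(P,Q) = e_{181}(P',Q')^{142}, since 116*142 = 1 mod 181.
n = 181 = (10110101)_2 (8 bits, wt 5); accumulate f_{181,P'}(Q'+S)/f_{181,P'}(S) along the 7-step ladder.
So e_{181}(P',Q') = 55848672875458 + 101650412407455*t + 106976446254933*t^2.
Hence e(P,Q) = 82312027084602 + 61662037584852*t + 60809619542372*t^2 in F_{107873474489213^3}^*.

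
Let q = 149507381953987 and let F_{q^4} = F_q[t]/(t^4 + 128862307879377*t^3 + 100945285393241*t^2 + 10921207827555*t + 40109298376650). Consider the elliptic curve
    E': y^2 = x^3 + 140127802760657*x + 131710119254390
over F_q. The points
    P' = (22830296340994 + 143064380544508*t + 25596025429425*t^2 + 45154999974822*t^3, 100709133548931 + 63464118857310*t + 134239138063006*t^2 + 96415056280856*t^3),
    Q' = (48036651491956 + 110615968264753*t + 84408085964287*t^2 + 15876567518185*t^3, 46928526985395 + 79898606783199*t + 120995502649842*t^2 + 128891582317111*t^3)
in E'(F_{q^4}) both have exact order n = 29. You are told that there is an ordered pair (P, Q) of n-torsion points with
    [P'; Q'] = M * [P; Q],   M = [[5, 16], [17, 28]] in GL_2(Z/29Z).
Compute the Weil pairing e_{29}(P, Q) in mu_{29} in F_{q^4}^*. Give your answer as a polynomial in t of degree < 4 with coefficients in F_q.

e_{29} is bilinear + alternating on E[29], so e_{29}(5*P + 16*Q, 17*P + 28*Q) = e_{29}(P,Q)^(5*28-16*17).
Hence e(P,Q) = e(P',Q')^{9} where 9 = 13^{-1} mod 29.
5-bit Miller (11101) on E'/F_{149507381953987} with a'=140127802760657, b'=131710119254390: accumulate tangent/chord ratios at Q'+S and P'+S'.
Result: e(P',Q') = 41389450494225 + 8287324672843*t + 87451198193656*t^2 + 67709841263590*t^3.
(41389450494225 + 8287324672843*t + 87451198193656*t^2 + 67709841263590*t^3)^{9} mod (149507381953987,f) = 14475926511732 + 10712866690761*t + 38574238875829*t^2 + 70672368398711*t^3.

14475926511732 + 10712866690761*t + 38574238875829*t^2 + 70672368398711*t^3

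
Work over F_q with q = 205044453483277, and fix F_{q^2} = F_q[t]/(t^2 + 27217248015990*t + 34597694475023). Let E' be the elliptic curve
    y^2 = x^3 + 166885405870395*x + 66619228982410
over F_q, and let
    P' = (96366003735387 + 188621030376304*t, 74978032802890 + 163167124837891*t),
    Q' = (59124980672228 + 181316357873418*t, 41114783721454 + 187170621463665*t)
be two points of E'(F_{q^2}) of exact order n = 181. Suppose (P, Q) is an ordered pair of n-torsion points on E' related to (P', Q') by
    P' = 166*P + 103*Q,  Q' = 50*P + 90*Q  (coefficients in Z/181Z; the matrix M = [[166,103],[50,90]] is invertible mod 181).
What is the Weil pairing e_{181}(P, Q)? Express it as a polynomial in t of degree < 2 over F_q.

Since e_{181}(P,P)=e_{181}(Q,Q)=1 and e_{181}(Q,P)=e_{181}(P,Q)^{-1}, expanding e_{181}(166*P + 103*Q,50*P + 90*Q) leaves e(P,Q)^det(M).
Inverting 16 mod 181: 34. Thus e_{181}(P,Q) = e(P',Q')^{34}.
Miller loop for e_{181} over F_{205044453483277^2}: bits of 181 = 10110101; 7 double steps + 4 add steps, l/v at each.
e_{181}(P',Q') = 126584464872972 + 132106007921192*t.
Finally e_{181}(P,Q) = 108084060446277 + 31483801121342*t.

108084060446277 + 31483801121342*t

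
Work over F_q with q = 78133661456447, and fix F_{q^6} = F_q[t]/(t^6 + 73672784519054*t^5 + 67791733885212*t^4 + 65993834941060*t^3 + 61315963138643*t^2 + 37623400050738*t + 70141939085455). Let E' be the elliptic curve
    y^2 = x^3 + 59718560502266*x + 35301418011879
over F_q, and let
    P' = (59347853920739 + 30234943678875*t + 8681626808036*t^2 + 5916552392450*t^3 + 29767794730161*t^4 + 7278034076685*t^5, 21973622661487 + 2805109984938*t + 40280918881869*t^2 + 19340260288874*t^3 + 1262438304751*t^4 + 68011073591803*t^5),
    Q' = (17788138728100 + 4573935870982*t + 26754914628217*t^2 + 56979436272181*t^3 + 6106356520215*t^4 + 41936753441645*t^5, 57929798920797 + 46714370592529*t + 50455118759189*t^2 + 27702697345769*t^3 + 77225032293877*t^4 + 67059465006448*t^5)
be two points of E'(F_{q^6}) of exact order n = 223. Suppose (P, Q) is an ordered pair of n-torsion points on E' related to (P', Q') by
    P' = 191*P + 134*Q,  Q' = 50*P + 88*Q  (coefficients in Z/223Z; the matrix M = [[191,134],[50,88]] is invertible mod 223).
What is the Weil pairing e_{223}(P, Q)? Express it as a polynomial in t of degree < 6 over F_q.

Since e_{223}(P,P)=e_{223}(Q,Q)=1 and e_{223}(Q,P)=e_{223}(P,Q)^{-1}, expanding e_{223}(191*P + 134*Q,50*P + 88*Q) leaves e(P,Q)^det(M).
det(M) mod 223 = 73; its inverse in (Z/223)^* is 55 (check: 73*55 mod 223 = 1).
Build f_{223,P'} and f_{223,Q'} via the 8-bit ladder of 223=11011111_2; evaluate at shifted divisors; quotient in F_{78133661456447^6}.
So e_{223}(P',Q') = 5739638054727 + 18866828045768*t + 72252170371744*t^2 + 67092239820485*t^3 + 14894993873875*t^4 + 42772585786786*t^5.
Raise to 55: e(P,Q) = 72976298923426 + 34573252541924*t + 32457173497286*t^2 + 75999228773318*t^3 + 23251255052292*t^4 + 70610572462678*t^5 in mu_{223}.

72976298923426 + 34573252541924*t + 32457173497286*t^2 + 75999228773318*t^3 + 23251255052292*t^4 + 70610572462678*t^5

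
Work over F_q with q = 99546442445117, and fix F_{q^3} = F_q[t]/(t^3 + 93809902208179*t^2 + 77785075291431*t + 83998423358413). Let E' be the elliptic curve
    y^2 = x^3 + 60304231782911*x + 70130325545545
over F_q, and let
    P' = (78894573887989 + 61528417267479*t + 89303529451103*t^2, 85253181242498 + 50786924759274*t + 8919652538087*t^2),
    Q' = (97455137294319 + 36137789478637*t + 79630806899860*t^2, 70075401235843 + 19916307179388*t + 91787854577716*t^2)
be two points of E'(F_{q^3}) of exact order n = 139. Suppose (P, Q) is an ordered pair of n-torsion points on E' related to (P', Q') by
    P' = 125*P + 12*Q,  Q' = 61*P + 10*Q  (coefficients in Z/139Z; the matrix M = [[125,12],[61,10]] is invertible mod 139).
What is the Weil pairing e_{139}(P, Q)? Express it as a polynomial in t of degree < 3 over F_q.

e_{139} is bilinear + alternating on E[139], so e_{139}(125*P + 12*Q, 61*P + 10*Q) = e_{139}(P,Q)^(125*10-12*61).
Hence e(P,Q) = e(P',Q')^{128} where 128 = 101^{-1} mod 139.
n = 139 = (10001011)_2 (8 bits, wt 4); accumulate f_{139,P'}(Q'+S)/f_{139,P'}(S) along the 7-step ladder.
Miller gives e_{139}(P',Q') = 16554893124421 + 41768822008748*t + 53689924603697*t^2 in F_{99546442445117^3}.
Thus e_{139}(P,Q) = 20496339557226 + 60824454549859*t + 20422503335674*t^2.

20496339557226 + 60824454549859*t + 20422503335674*t^2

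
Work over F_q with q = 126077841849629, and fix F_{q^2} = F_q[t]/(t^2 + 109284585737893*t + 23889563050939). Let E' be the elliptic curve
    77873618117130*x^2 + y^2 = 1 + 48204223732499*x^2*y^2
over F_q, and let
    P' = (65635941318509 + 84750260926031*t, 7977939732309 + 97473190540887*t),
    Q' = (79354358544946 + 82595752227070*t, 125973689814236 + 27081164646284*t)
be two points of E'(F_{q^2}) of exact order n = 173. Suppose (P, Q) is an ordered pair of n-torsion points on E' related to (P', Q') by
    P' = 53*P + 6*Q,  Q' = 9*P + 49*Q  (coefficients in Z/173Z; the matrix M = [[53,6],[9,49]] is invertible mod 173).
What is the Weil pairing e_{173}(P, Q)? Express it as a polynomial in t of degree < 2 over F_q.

Under M = [[53,6],[9,49]] in GL_2(Z/173), e_{173}(P',Q') = e_{173}(P,Q)^(53*49-6*9 mod 173).
53*49 - 6*9 = 2543; reduced mod 173: det = 121, inverse 163.
Edwards->Montgomery: u=(1+y)/(1-y), v=u/x -> 117381424779425v^2=u^3+u; then x_W=38936809058565u: y^2=x^3+91938793331182*x.
n = 173 = (10101101)_2 (8 bits, wt 5); accumulate f_{173,P'}(Q'+S)/f_{173,P'}(S) along the 7-step ladder.
So e_{173}(P',Q') = 120006576865274 + 64391514669553*t.
Hence e(P,Q) = 86329144264743 + 73081617543232*t in F_{126077841849629^2}^*.

86329144264743 + 73081617543232*t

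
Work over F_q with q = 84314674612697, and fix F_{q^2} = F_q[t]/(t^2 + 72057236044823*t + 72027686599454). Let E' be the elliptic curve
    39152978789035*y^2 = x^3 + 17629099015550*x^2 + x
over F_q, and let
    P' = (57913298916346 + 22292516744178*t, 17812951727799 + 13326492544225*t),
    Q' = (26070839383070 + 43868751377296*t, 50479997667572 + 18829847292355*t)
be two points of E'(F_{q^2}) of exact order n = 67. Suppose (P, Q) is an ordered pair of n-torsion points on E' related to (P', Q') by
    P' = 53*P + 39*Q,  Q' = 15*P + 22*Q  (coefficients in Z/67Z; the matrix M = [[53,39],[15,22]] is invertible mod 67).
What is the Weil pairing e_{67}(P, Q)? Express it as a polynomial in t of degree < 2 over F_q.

Alternating bilinearity on E[67] (values in mu_{67} in F_{84314674612697^2}) gives e(P',Q') = e(P,Q)^det(M).
det M = 53*22 - 39*15 = 581 = 45 (mod 67); 45^{-1} = 3 (mod 67).
(x,y)|->(27527734638290x+29181309217784,27527734638290y) sends E' to y^2=x^3+35180465164522*x+16271878993078.
n = 67 = (1000011)_2 (7 bits, wt 3); accumulate f_{67,P'}(Q'+S)/f_{67,P'}(S) along the 6-step ladder.
Result: e(P',Q') = 28624474603594 + 42309704612113*t.
Hence e(P,Q) = 1510687331221 + 63353632488902*t in F_{84314674612697^2}^*.

1510687331221 + 63353632488902*t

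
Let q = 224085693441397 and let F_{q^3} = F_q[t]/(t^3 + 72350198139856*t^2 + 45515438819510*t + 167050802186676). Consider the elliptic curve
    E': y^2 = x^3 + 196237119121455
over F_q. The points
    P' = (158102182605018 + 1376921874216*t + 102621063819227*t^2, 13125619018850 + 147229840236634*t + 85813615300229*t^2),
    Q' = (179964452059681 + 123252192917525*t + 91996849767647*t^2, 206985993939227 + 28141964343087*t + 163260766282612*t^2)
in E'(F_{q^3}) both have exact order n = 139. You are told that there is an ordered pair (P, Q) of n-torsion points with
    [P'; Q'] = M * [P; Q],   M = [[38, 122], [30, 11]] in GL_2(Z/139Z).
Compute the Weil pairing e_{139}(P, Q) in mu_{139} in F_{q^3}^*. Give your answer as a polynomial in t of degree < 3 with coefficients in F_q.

Alternating bilinearity on E[139] (values in mu_{139} in F_{224085693441397^3}) gives e(P',Q') = e(P,Q)^det(M).
det M = 38*11 - 122*30 = -3242 = 94 (mod 139); 94^{-1} = 105 (mod 139).
Double-and-add over 10001011: 8-1 doublings, 4-1 additions; each step l_{T,T}/v_{2T} or l_{T,P'}/v at Q'+S for random S.
Result: e(P',Q') = 89560139211637 + 115132977122441*t + 99295655680399*t^2.
(89560139211637 + 115132977122441*t + 99295655680399*t^2)^{105} mod (224085693441397,f) = 36830037174077 + 75386133459796*t + 202288149610536*t^2.

36830037174077 + 75386133459796*t + 202288149610536*t^2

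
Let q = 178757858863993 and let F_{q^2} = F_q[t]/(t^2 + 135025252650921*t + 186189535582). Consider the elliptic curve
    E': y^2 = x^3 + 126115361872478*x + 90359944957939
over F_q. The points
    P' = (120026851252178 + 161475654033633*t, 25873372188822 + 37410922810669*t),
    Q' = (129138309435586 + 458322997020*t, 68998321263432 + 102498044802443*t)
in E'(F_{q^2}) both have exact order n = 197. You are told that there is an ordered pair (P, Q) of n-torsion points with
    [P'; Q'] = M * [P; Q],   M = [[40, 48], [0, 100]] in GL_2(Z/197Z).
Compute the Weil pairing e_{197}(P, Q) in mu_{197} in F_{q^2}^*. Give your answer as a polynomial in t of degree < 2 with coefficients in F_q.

56520719288539 + 87752971634802*t

The 197-Weil pairing on E[197] over F_{178757858863993} is alternating-bilinear: e_{197}(P',Q') = e_{197}(P,Q)^det(M).
40*100 - 48*0 = 4000; reduced mod 197: det = 60, inverse 23.
Run Miller on y^2=x^3+126115361872478*x+90359944957939 over F_{178757858863993}: ladder 11000101 (8 bits); e = f_P(D_Q)/f_Q(D_P).
f_P(D_Q)/f_Q(D_P) = 57649474196360 + 53989601752586*t.
Finally e_{197}(P,Q) = 56520719288539 + 87752971634802*t.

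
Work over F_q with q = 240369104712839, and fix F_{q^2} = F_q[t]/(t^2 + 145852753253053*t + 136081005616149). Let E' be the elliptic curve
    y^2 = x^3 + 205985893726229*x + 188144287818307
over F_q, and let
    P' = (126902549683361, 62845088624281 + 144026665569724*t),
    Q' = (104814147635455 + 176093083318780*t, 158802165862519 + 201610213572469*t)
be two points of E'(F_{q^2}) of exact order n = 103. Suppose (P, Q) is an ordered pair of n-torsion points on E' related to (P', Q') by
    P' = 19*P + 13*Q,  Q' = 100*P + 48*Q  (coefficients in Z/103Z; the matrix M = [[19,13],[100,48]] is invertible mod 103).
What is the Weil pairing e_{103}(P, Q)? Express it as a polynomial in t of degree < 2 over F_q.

52886849070620 + 168022571336926*t

e_{103}(aP+bQ,cP+dQ) = e_{103}(P,Q)^(ad-bc); with (a,b,c,d)=(19,13,100,48) this gives the det-103 law.
Inverting 24 mod 103: 73. Thus e_{103}(P,Q) = e(P',Q')^{73}.
Build f_{103,P'} and f_{103,Q'} via the 7-bit ladder of 103=1100111_2; evaluate at shifted divisors; quotient in F_{240369104712839^2}.
Result: e(P',Q') = 120552176368403 + 2429711278196*t.
Finally e_{103}(P,Q) = 52886849070620 + 168022571336926*t.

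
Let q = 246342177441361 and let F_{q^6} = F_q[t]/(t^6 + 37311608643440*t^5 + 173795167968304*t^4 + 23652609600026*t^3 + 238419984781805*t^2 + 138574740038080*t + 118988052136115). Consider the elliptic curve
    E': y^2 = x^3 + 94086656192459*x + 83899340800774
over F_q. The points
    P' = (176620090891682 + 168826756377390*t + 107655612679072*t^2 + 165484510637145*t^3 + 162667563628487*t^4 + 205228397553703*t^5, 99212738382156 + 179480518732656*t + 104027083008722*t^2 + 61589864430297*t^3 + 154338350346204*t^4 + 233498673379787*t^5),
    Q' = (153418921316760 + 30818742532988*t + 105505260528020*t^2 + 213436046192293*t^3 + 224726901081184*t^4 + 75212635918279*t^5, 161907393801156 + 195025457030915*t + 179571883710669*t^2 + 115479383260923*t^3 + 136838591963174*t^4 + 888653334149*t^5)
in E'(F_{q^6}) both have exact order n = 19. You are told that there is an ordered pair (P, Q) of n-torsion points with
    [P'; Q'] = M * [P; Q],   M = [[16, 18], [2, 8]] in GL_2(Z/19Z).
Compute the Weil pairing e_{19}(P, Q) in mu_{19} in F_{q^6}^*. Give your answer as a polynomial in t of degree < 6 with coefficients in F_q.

Under M = [[16,18],[2,8]] in GL_2(Z/19), e_{19}(P',Q') = e_{19}(P,Q)^(16*8-18*2 mod 19).
det(M) mod 19 = 16; its inverse in (Z/19)^* is 6 (check: 16*6 mod 19 = 1).
n = 19 = (10011)_2 (5 bits, wt 3); accumulate f_{19,P'}(Q'+S)/f_{19,P'}(S) along the 4-step ladder.
So e_{19}(P',Q') = 44501908994959 + 196340900033580*t + 173958423851714*t^2 + 61743835289853*t^3 + 188899128968849*t^4 + 42448960596737*t^5.
Hence e(P,Q) = 174985951033404 + 116757497851268*t + 111447681379057*t^2 + 106022515760013*t^3 + 188764646267966*t^4 + 198197395671593*t^5 in F_{246342177441361^6}^*.

174985951033404 + 116757497851268*t + 111447681379057*t^2 + 106022515760013*t^3 + 188764646267966*t^4 + 198197395671593*t^5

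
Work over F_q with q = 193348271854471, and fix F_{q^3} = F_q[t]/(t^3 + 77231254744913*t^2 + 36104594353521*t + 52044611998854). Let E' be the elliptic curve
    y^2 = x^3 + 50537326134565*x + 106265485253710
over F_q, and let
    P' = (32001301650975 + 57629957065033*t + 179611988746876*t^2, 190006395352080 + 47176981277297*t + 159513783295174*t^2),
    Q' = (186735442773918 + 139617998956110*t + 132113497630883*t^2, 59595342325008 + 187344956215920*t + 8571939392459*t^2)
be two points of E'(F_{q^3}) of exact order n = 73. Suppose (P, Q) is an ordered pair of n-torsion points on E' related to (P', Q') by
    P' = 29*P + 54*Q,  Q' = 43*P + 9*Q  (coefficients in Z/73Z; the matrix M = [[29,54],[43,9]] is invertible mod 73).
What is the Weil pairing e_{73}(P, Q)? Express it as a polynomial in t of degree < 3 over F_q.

e_{73} is bilinear + alternating on E[73], so e_{73}(29*P + 54*Q, 43*P + 9*Q) = e_{73}(P,Q)^(29*9-54*43).
29*9 - 54*43 = -2061; reduced mod 73: det = 56, inverse 30.
Build f_{73,P'} and f_{73,Q'} via the 7-bit ladder of 73=1001001_2; evaluate at shifted divisors; quotient in F_{193348271854471^3}.
f_P(D_Q)/f_Q(D_P) = 176868854213430 + 48322103423968*t + 113902051031984*t^2.
(176868854213430 + 48322103423968*t + 113902051031984*t^2)^{30} mod (193348271854471,f) = 190529481406545 + 18321256123091*t + 191926929839840*t^2.

190529481406545 + 18321256123091*t + 191926929839840*t^2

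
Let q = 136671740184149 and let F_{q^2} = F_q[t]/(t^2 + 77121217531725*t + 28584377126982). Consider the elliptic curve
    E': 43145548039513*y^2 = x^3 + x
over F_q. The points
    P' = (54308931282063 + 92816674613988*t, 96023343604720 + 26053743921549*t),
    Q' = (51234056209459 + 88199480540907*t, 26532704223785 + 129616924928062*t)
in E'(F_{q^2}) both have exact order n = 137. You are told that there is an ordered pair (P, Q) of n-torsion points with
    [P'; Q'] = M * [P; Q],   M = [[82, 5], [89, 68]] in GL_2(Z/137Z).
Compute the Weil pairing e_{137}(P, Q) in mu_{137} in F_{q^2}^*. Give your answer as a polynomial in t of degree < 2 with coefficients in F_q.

56677580667441 + 13360872586584*t

Alternating bilinearity on E[137] (values in mu_{137} in F_{136671740184149^2}) gives e(P',Q') = e(P,Q)^det(M).
Hence e(P,Q) = e(P',Q')^{42} where 42 = 62^{-1} mod 137.
Undo Montgomery via alpha=0, beta=25779132741502: (a',b')=(13645601097638,0) over F_{136671740184149}.
n = 137 = (10001001)_2 (8 bits, wt 3); accumulate f_{137,P'}(Q'+S)/f_{137,P'}(S) along the 7-step ladder.
Result: e(P',Q') = 101875895656636 + 94060516196414*t.
e_{137}(P,Q) = (101875895656636 + 94060516196414*t)^{42} = 56677580667441 + 13360872586584*t.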